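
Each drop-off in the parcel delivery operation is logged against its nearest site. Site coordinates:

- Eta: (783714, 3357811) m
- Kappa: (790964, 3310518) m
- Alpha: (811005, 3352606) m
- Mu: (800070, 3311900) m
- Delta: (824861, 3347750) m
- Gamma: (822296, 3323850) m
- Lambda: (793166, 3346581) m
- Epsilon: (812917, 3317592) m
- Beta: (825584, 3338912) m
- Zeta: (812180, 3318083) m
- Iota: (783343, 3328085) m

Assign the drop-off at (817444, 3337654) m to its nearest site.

Beta

Squared distances to each site:
Eta: 1544017549.000; Kappa: 1437552896.000; Alpha: 265023025.000; Mu: 965124392.000; Delta: 156941105.000; Gamma: 214092320.000; Lambda: 669112613.000; Epsilon: 422977573.000; Beta: 67842164.000; Zeta: 410733737.000; Iota: 1254443962.000.
Minimum at Beta.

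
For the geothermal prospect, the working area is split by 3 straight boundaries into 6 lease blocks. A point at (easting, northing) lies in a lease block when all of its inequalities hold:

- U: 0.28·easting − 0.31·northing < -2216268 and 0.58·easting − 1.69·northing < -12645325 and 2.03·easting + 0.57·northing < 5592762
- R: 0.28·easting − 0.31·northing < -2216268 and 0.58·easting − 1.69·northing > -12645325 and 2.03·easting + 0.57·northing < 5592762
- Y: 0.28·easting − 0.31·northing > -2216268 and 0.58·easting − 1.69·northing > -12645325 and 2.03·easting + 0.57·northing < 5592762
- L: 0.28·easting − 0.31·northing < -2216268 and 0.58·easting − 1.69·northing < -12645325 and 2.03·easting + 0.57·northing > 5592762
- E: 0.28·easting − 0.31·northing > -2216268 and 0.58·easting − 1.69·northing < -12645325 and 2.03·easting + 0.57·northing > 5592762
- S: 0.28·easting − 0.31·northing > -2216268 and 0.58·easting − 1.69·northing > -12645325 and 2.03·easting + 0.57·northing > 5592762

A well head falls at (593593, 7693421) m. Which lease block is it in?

U

0.28·593593 − 0.31·7693421 = -2218754.470, which is < -2216268
0.58·593593 − 1.69·7693421 = -12657597.550, which is < -12645325
2.03·593593 + 0.57·7693421 = 5590243.760, which is < 5592762
This sign pattern matches U.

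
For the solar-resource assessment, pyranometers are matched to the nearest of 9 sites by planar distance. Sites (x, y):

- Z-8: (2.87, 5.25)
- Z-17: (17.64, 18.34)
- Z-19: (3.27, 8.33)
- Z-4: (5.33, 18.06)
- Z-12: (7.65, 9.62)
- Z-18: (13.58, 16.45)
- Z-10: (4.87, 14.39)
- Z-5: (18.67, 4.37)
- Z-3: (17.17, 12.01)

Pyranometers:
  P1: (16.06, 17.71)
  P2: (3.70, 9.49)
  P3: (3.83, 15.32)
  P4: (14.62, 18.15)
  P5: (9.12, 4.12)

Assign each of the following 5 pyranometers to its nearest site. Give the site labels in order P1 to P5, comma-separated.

P1 → Z-17 (d²=2.89)
P2 → Z-19 (d²=1.53)
P3 → Z-10 (d²=1.95)
P4 → Z-18 (d²=3.97)
P5 → Z-12 (d²=32.41)

Z-17, Z-19, Z-10, Z-18, Z-12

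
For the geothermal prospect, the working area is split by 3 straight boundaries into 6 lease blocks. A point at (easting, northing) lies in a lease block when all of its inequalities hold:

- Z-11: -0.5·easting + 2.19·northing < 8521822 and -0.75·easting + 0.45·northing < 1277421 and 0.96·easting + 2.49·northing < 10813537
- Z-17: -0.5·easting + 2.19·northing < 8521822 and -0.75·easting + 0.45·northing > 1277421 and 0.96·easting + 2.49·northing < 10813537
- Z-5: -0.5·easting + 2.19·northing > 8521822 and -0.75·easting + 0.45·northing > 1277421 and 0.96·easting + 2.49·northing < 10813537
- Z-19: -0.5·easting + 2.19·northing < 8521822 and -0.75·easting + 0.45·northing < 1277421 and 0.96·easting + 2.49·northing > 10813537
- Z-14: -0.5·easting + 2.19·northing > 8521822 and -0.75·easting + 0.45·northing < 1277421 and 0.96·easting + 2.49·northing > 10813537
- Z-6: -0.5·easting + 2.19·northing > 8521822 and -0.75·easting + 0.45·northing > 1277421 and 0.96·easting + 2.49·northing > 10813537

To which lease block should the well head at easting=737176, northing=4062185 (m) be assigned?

Z-14

-0.5·737176 + 2.19·4062185 = 8527597.150, which is > 8521822
-0.75·737176 + 0.45·4062185 = 1275101.250, which is < 1277421
0.96·737176 + 2.49·4062185 = 10822529.610, which is > 10813537
This sign pattern matches Z-14.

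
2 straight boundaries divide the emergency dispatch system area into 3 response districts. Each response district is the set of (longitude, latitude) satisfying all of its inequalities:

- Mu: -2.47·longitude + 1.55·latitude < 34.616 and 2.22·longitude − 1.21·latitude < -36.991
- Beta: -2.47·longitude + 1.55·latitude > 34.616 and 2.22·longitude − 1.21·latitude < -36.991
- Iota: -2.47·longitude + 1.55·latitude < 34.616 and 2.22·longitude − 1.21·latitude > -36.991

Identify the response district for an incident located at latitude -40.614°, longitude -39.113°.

-2.47·-39.113 + 1.55·-40.614 = 33.657, which is < 34.616
2.22·-39.113 − 1.21·-40.614 = -37.688, which is < -36.991
This sign pattern matches Mu.

Mu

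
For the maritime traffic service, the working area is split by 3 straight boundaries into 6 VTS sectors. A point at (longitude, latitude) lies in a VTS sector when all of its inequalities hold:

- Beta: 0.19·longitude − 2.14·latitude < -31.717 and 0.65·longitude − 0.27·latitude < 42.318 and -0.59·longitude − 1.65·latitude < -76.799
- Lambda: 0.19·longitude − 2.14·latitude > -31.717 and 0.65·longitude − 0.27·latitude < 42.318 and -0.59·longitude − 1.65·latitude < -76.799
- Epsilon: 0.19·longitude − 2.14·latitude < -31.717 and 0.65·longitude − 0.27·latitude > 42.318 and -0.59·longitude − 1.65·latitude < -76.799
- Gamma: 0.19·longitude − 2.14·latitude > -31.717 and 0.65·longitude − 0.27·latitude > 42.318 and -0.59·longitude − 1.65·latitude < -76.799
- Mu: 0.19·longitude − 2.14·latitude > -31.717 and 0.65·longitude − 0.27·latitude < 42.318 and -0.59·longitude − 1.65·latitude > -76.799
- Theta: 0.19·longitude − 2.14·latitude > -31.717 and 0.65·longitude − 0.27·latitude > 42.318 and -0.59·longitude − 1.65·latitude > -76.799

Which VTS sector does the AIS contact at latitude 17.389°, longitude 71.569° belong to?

0.19·71.569 − 2.14·17.389 = -23.614, which is > -31.717
0.65·71.569 − 0.27·17.389 = 41.825, which is < 42.318
-0.59·71.569 − 1.65·17.389 = -70.918, which is > -76.799
This sign pattern matches Mu.

Mu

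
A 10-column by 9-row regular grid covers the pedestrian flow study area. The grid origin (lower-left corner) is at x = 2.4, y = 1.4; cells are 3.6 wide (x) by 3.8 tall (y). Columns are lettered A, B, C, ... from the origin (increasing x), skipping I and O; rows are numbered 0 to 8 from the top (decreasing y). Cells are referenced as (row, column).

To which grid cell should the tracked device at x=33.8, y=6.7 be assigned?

Column index: ⌊(33.8 − 2.4) / 3.6⌋ = ⌊8.722⌋ = 8 → column J
Row offset from origin: ⌊(6.7 − 1.4) / 3.8⌋ = ⌊1.395⌋ = 1 → row 7 (counted from top)

(7, J)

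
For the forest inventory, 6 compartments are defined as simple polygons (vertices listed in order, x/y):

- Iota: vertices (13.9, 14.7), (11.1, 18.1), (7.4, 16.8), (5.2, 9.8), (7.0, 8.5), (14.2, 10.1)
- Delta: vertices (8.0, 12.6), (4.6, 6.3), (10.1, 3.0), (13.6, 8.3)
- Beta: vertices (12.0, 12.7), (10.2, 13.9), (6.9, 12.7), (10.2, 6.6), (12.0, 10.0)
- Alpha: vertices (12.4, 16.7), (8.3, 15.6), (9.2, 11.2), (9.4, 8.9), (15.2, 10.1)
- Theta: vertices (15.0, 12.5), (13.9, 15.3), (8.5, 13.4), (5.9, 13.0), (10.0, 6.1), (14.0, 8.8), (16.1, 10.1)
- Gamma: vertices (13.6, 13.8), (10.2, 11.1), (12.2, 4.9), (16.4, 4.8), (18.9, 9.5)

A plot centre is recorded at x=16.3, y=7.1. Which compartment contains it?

Cast a ray rightward from (16.3, 7.1). For each polygon, the edges (by vertex number in listed order) whose endpoints lie on opposite sides of y = 7.1, where each meets that height, and whether that is right or left of the point:
Iota: no edge straddles that height → 0 crossings.
Delta: 1–2 at x≈5.03 (left), 3–4 at x≈12.81 (left) → 0 crossings.
Beta: 3–4 at x≈9.93 (left), 4–5 at x≈10.46 (left) → 0 crossings.
Alpha: no edge straddles that height → 0 crossings.
Theta: 4–5 at x≈9.41 (left), 5–6 at x≈11.48 (left) → 0 crossings.
Gamma: 2–3 at x≈11.49 (left), 4–5 at x≈17.62 (right) → 1 crossing.
Only Gamma has an odd count, so the point is inside Gamma.

Gamma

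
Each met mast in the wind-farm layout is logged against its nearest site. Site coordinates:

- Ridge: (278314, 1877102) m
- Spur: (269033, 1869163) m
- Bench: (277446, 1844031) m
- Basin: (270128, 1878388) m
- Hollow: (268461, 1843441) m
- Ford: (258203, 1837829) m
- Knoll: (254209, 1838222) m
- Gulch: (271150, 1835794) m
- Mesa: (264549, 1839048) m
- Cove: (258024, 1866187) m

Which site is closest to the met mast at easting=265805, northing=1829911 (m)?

Gulch

Squared distances to each site:
Ridge: 2383465562.000; Spur: 1551139488.000; Bench: 334887281.000; Basin: 2368707858.000; Hollow: 190115236.000; Ford: 120485128.000; Knoll: 203539937.000; Gulch: 63178714.000; Mesa: 85062305.000; Cove: 1376492137.000.
Minimum at Gulch.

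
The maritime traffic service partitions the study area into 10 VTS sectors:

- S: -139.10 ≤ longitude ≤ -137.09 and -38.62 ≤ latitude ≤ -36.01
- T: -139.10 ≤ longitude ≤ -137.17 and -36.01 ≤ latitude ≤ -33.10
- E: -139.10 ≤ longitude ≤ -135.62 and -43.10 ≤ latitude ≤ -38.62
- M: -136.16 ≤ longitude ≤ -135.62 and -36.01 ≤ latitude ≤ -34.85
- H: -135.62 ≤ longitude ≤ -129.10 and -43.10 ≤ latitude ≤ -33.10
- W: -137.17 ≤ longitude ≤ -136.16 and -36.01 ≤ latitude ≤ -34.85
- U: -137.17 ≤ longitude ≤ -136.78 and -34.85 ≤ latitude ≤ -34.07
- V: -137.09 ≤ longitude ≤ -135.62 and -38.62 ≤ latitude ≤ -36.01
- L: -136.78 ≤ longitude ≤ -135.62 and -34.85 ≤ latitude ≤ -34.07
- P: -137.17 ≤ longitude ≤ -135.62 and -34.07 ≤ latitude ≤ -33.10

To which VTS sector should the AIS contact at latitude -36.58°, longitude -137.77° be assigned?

S

The point has longitude = -137.77 and latitude = -36.58.
Only S satisfies -139.10 ≤ longitude ≤ -137.09 and -38.62 ≤ latitude ≤ -36.01.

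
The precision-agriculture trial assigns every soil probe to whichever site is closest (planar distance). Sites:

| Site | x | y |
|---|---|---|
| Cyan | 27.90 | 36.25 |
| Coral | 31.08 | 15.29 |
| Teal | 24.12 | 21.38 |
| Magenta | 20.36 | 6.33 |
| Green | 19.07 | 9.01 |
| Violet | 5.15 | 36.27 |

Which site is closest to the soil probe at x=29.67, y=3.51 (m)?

Squared distances to each site:
Cyan: 1075.041; Coral: 140.756; Teal: 350.139; Magenta: 94.629; Green: 142.610; Violet: 1674.448.
Minimum at Magenta.

Magenta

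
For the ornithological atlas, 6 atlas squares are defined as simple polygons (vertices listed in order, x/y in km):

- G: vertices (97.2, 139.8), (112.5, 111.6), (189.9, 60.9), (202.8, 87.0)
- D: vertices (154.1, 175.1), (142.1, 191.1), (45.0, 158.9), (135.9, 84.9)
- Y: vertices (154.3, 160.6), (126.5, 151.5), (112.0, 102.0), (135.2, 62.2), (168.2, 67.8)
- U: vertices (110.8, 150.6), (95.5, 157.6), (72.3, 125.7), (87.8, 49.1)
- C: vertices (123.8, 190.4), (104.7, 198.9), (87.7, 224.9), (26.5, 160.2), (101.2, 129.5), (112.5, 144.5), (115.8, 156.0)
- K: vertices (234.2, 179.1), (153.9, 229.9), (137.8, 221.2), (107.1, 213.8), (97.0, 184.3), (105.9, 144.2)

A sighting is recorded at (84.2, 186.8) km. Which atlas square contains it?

Cast a ray rightward from (84.2, 186.8). For each polygon, the edges (by vertex number in listed order) whose endpoints lie on opposite sides of y = 186.8, where each meets that height, and whether that is right or left of the point:
G: no edge straddles that height → 0 crossings.
D: 1–2 at x≈145.32 (right), 2–3 at x≈129.13 (right) → 2 crossings.
Y: no edge straddles that height → 0 crossings.
U: no edge straddles that height → 0 crossings.
C: 3–4 at x≈51.66 (left), 7–1 at x≈122.96 (right) → 1 crossing.
K: 1–2 at x≈222.03 (right), 4–5 at x≈97.86 (right) → 2 crossings.
Only C has an odd count, so the point is inside C.

C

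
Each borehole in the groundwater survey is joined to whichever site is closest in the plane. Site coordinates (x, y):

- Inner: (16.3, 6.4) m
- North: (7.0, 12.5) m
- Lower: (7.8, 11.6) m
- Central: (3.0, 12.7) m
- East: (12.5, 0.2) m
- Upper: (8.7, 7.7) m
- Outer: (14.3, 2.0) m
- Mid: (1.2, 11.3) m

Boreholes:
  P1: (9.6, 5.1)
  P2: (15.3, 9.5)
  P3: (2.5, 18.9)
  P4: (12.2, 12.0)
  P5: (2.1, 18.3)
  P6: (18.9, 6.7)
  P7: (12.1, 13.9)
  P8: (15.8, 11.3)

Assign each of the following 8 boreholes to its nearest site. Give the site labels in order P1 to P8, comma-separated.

P1 → Upper (d²=7.57)
P2 → Inner (d²=10.61)
P3 → Central (d²=38.69)
P4 → Lower (d²=19.52)
P5 → Central (d²=32.17)
P6 → Inner (d²=6.85)
P7 → Lower (d²=23.78)
P8 → Inner (d²=24.26)

Upper, Inner, Central, Lower, Central, Inner, Lower, Inner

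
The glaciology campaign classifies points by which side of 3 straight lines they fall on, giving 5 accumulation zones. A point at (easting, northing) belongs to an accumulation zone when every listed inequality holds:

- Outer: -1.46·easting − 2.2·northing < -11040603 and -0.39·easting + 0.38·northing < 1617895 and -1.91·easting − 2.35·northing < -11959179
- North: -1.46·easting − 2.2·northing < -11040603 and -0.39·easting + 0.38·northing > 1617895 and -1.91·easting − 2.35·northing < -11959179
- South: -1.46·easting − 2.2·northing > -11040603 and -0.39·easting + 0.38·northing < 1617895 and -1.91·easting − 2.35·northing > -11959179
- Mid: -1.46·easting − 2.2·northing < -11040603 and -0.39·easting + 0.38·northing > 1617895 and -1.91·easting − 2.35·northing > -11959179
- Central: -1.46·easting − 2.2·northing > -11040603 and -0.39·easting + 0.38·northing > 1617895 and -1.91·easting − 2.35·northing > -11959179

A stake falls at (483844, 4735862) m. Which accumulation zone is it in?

-1.46·483844 − 2.2·4735862 = -11125308.640, which is < -11040603
-0.39·483844 + 0.38·4735862 = 1610928.400, which is < 1617895
-1.91·483844 − 2.35·4735862 = -12053417.740, which is < -11959179
This sign pattern matches Outer.

Outer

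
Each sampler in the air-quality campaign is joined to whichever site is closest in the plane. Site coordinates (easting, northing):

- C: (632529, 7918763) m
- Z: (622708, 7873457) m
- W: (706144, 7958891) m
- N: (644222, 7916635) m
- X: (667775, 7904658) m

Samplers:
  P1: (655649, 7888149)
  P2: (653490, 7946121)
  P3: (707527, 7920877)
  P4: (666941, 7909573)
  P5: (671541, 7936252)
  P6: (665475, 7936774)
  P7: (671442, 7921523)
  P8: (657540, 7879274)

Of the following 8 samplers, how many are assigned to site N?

2

P1 → X
P2 → N
P3 → W
P4 → X
P5 → X
P6 → N
P7 → X
P8 → X
2 of the 8 go to N.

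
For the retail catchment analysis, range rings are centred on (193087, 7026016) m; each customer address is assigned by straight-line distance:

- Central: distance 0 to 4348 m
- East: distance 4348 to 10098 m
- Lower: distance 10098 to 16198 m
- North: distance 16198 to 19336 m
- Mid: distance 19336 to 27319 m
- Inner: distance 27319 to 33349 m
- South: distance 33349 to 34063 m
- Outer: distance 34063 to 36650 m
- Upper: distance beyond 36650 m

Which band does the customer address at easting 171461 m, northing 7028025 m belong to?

Distance = √((171461−193087)² + (7028025−7026016)²) = √(467683876.000 + 4036081.000) = 21719.115 m.
19336 ≤ 21719.115 < 27319 → Mid.

Mid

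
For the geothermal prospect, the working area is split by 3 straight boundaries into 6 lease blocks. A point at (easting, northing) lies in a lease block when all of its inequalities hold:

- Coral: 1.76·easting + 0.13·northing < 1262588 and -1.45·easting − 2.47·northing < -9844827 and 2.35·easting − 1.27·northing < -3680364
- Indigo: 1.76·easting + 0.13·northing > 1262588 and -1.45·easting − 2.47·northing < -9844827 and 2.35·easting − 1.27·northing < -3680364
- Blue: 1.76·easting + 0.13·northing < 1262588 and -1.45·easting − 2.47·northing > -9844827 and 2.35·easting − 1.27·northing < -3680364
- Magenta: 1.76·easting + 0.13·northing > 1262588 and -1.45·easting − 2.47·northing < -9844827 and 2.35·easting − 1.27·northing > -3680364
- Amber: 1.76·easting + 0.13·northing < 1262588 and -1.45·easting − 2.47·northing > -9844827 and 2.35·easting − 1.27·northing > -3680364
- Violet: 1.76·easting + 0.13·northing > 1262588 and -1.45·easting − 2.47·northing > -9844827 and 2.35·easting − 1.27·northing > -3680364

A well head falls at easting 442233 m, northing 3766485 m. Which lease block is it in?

Indigo

1.76·442233 + 0.13·3766485 = 1267973.130, which is > 1262588
-1.45·442233 − 2.47·3766485 = -9944455.800, which is < -9844827
2.35·442233 − 1.27·3766485 = -3744188.400, which is < -3680364
This sign pattern matches Indigo.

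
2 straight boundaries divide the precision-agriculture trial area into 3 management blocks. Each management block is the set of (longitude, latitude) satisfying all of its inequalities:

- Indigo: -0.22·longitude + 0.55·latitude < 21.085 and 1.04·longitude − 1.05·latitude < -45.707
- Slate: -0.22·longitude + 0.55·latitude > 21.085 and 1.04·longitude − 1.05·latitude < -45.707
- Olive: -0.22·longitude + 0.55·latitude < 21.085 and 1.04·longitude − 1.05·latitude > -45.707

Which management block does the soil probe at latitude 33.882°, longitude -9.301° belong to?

-0.22·-9.301 + 0.55·33.882 = 20.681, which is < 21.085
1.04·-9.301 − 1.05·33.882 = -45.249, which is > -45.707
This sign pattern matches Olive.

Olive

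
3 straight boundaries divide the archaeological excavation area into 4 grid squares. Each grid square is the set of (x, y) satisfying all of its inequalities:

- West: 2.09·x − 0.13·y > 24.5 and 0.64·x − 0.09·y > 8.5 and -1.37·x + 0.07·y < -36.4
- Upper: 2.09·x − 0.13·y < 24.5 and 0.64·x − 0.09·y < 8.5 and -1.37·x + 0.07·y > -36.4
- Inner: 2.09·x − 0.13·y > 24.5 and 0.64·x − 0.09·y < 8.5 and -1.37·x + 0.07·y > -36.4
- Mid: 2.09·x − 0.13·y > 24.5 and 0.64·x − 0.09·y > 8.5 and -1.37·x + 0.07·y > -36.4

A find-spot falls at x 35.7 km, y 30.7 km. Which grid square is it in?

2.09·35.7 − 0.13·30.7 = 70.622, which is > 24.5
0.64·35.7 − 0.09·30.7 = 20.085, which is > 8.5
-1.37·35.7 + 0.07·30.7 = -46.760, which is < -36.4
This sign pattern matches West.

West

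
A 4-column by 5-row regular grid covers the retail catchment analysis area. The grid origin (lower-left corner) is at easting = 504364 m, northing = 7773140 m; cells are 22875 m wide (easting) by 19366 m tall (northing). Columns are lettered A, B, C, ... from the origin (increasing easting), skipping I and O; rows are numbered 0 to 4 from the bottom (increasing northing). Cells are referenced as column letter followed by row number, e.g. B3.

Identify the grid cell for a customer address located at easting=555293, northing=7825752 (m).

Column index: ⌊(555293 − 504364) / 22875⌋ = ⌊2.226⌋ = 2 → column C
Row offset from origin: ⌊(7825752 − 7773140) / 19366⌋ = ⌊2.717⌋ = 2 → row 2

C2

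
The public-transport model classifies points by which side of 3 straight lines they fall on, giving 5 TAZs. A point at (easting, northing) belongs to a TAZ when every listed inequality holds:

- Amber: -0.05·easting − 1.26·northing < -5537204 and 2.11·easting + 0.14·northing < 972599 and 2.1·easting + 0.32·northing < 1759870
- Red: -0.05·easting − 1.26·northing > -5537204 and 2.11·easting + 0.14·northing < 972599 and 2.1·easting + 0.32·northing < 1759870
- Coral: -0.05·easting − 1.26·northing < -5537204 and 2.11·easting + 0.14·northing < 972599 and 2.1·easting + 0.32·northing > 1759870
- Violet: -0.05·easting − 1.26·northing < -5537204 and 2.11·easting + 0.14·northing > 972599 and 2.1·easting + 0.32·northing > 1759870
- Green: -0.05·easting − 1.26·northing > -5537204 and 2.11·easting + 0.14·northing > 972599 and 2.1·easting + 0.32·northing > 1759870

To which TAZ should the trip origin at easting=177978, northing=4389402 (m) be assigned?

-0.05·177978 − 1.26·4389402 = -5539545.420, which is < -5537204
2.11·177978 + 0.14·4389402 = 990049.860, which is > 972599
2.1·177978 + 0.32·4389402 = 1778362.440, which is > 1759870
This sign pattern matches Violet.

Violet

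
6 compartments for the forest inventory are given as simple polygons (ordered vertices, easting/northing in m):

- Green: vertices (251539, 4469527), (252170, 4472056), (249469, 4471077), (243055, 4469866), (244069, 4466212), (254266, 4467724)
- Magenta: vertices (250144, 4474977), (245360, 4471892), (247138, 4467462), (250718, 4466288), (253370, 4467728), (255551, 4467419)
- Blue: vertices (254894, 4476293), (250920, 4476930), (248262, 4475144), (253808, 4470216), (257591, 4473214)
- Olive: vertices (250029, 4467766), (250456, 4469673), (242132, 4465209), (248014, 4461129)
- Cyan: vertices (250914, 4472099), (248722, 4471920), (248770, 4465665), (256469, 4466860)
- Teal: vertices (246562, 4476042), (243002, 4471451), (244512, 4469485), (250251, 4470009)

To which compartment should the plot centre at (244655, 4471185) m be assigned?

Cast a ray rightward from (244655, 4471185). For each polygon, the edges (by vertex number in listed order) whose endpoints lie on opposite sides of northing = 4471185, where each meets that height, and whether that is right or left of the point:
Green: 1–2 at easting≈251952.7 (right), 2–3 at easting≈249767.0 (right) → 2 crossings.
Magenta: 2–3 at easting≈245643.8 (right), 6–1 at easting≈252856.8 (right) → 2 crossings.
Blue: 3–4 at easting≈252717.5 (right), 4–5 at easting≈255030.7 (right) → 2 crossings.
Olive: no edge straddles that height → 0 crossings.
Cyan: 2–3 at easting≈248727.6 (right), 4–1 at easting≈251883.1 (right) → 2 crossings.
Teal: 2–3 at easting≈243206.3 (left), 4–1 at easting≈249531.9 (right) → 1 crossing.
Only Teal has an odd count, so the point is inside Teal.

Teal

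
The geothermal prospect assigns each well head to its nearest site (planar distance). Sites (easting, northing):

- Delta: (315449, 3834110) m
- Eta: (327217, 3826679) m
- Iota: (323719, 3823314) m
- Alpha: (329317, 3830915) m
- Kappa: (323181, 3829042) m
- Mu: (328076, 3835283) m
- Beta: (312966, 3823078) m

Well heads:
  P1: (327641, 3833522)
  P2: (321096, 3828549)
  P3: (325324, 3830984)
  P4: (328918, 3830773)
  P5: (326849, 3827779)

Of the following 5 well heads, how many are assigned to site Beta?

0

P1 → Mu
P2 → Kappa
P3 → Kappa
P4 → Alpha
P5 → Eta
0 of the 5 go to Beta.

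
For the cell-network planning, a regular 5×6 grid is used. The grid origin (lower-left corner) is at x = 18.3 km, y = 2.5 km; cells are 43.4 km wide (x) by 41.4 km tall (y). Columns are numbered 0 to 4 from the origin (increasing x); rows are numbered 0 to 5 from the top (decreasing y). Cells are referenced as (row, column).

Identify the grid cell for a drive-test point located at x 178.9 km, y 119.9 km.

(3, 3)

Column index: ⌊(178.9 − 18.3) / 43.4⌋ = ⌊3.700⌋ = 3
Row offset from origin: ⌊(119.9 − 2.5) / 41.4⌋ = ⌊2.836⌋ = 2 → row 3 (counted from top)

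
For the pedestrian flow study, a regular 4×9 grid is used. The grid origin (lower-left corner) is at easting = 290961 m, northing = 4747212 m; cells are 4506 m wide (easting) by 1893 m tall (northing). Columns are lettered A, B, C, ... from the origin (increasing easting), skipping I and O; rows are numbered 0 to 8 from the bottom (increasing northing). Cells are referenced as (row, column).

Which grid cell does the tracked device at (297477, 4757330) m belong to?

Column index: ⌊(297477 − 290961) / 4506⌋ = ⌊1.446⌋ = 1 → column B
Row offset from origin: ⌊(4757330 − 4747212) / 1893⌋ = ⌊5.345⌋ = 5 → row 5

(5, B)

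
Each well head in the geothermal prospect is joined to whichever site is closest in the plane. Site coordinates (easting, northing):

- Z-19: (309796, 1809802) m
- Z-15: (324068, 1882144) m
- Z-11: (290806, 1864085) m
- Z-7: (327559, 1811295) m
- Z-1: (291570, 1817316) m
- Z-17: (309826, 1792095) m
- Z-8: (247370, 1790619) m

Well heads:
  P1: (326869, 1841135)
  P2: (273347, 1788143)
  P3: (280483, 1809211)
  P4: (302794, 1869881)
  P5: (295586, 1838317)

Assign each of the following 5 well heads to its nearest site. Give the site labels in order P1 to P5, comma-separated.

P1 → Z-7 (d²=890901700.00)
P2 → Z-8 (d²=680935105.00)
P3 → Z-1 (d²=188612594.00)
P4 → Z-11 (d²=177305760.00)
P5 → Z-1 (d²=457170257.00)

Z-7, Z-8, Z-1, Z-11, Z-1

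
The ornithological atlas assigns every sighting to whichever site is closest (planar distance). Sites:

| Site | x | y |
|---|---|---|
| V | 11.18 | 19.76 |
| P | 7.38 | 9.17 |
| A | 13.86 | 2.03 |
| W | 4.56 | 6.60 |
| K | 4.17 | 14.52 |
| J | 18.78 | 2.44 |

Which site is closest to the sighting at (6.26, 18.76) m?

K

Squared distances to each site:
V: 25.206; P: 93.223; A: 337.653; W: 150.756; K: 22.346; J: 423.093.
Minimum at K.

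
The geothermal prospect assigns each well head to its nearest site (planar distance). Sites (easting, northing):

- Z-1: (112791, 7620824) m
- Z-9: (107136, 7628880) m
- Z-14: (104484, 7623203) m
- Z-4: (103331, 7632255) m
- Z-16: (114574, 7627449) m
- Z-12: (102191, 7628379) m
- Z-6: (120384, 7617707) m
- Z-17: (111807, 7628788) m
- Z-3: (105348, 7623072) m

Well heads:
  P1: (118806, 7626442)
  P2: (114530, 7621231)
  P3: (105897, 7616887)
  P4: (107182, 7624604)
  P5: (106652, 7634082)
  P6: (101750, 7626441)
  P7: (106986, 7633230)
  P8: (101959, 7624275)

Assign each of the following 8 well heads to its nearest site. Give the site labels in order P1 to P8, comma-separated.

Z-16, Z-1, Z-3, Z-3, Z-4, Z-12, Z-4, Z-14

P1 → Z-16 (d²=18923873.00)
P2 → Z-1 (d²=3189770.00)
P3 → Z-3 (d²=38555626.00)
P4 → Z-3 (d²=5710580.00)
P5 → Z-4 (d²=14366970.00)
P6 → Z-12 (d²=3950325.00)
P7 → Z-4 (d²=14309650.00)
P8 → Z-14 (d²=7524809.00)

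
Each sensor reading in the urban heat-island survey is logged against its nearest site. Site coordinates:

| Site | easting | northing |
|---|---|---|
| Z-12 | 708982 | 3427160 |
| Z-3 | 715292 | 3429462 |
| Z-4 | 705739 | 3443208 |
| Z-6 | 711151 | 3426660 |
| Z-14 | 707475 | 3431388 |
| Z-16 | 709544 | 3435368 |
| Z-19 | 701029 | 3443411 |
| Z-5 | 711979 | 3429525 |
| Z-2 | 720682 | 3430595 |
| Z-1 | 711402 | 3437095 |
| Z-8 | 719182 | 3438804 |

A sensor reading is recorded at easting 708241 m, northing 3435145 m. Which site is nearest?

Z-16

Squared distances to each site:
Z-12: 64309306.000; Z-3: 82013090.000; Z-4: 71271973.000; Z-6: 80463325.000; Z-14: 14701805.000; Z-16: 1747538.000; Z-19: 120339700.000; Z-5: 45557044.000; Z-2: 175480981.000; Z-1: 13794421.000; Z-8: 133093762.000.
Minimum at Z-16.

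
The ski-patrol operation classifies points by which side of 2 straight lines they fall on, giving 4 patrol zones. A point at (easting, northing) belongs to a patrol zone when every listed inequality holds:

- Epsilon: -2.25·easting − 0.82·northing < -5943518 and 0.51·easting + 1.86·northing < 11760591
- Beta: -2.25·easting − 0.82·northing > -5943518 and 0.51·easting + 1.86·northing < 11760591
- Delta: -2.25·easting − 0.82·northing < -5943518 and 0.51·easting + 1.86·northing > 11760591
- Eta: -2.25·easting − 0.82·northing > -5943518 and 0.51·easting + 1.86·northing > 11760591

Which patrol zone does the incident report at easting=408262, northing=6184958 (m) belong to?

Epsilon

-2.25·408262 − 0.82·6184958 = -5990255.060, which is < -5943518
0.51·408262 + 1.86·6184958 = 11712235.500, which is < 11760591
This sign pattern matches Epsilon.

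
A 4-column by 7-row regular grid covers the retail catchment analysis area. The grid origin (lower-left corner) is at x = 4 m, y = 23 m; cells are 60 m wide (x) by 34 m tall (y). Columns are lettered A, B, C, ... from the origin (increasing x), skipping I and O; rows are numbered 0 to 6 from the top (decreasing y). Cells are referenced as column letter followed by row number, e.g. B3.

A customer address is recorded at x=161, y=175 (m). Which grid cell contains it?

Column index: ⌊(161 − 4) / 60⌋ = ⌊2.617⌋ = 2 → column C
Row offset from origin: ⌊(175 − 23) / 34⌋ = ⌊4.471⌋ = 4 → row 2 (counted from top)

C2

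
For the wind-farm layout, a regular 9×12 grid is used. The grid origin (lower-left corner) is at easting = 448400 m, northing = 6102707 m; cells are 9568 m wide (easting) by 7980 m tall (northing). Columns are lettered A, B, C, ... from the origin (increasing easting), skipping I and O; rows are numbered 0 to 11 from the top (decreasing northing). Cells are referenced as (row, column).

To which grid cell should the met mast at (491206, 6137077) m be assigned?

(7, E)

Column index: ⌊(491206 − 448400) / 9568⌋ = ⌊4.474⌋ = 4 → column E
Row offset from origin: ⌊(6137077 − 6102707) / 7980⌋ = ⌊4.307⌋ = 4 → row 7 (counted from top)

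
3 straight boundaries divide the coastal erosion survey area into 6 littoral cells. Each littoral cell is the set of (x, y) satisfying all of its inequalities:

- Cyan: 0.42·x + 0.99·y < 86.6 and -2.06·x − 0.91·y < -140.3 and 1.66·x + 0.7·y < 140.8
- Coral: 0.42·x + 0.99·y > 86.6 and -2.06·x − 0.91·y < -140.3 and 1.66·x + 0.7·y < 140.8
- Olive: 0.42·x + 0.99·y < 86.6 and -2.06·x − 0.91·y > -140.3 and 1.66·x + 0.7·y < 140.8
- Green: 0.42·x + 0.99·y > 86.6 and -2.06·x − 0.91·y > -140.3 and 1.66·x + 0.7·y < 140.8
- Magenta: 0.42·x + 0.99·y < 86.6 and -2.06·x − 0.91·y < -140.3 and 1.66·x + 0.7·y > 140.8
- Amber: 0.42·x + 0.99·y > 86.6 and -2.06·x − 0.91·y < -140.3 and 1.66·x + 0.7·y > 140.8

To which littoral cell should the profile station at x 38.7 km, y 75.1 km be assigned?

Coral

0.42·38.7 + 0.99·75.1 = 90.603, which is > 86.6
-2.06·38.7 − 0.91·75.1 = -148.063, which is < -140.3
1.66·38.7 + 0.7·75.1 = 116.812, which is < 140.8
This sign pattern matches Coral.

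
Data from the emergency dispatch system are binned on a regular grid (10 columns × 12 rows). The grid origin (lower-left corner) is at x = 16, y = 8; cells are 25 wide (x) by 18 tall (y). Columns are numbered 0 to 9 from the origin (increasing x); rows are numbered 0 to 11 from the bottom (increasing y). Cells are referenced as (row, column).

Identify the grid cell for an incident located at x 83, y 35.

Column index: ⌊(83 − 16) / 25⌋ = ⌊2.680⌋ = 2
Row offset from origin: ⌊(35 − 8) / 18⌋ = ⌊1.500⌋ = 1 → row 1

(1, 2)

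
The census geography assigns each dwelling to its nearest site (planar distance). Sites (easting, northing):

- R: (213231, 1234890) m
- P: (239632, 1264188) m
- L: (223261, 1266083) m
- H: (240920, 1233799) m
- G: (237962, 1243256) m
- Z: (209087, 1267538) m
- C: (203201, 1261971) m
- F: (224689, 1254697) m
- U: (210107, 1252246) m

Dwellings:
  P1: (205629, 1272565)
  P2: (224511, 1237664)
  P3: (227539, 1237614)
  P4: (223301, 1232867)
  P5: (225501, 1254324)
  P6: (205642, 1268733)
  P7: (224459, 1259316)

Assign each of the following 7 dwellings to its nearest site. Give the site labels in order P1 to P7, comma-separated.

Z, R, G, R, F, Z, F

P1 → Z (d²=37228493.00)
P2 → R (d²=134933476.00)
P3 → G (d²=140471093.00)
P4 → R (d²=105497429.00)
P5 → F (d²=798473.00)
P6 → Z (d²=13296050.00)
P7 → F (d²=21388061.00)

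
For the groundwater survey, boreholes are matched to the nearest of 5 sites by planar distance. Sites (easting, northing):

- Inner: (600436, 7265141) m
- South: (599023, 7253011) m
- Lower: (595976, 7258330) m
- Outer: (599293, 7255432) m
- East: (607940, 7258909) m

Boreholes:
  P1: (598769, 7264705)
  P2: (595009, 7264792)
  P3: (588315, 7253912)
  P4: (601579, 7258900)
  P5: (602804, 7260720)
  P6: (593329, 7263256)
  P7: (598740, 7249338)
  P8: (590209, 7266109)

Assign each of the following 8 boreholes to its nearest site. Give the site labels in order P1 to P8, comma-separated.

Inner, Inner, Lower, Outer, Inner, Lower, South, Lower

P1 → Inner (d²=2968985.00)
P2 → Inner (d²=29574130.00)
P3 → Lower (d²=78209645.00)
P4 → Outer (d²=17252820.00)
P5 → Inner (d²=25152665.00)
P6 → Lower (d²=31272085.00)
P7 → South (d²=13571018.00)
P8 → Lower (d²=93771130.00)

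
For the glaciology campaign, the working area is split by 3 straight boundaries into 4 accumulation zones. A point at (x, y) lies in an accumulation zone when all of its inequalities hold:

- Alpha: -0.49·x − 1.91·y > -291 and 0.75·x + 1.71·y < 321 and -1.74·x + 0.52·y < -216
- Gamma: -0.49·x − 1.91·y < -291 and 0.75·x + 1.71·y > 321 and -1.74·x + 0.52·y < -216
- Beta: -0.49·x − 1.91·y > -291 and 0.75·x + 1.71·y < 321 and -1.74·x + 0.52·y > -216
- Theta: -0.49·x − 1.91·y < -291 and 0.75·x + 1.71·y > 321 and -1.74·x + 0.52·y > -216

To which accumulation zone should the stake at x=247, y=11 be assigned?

-0.49·247 − 1.91·11 = -142.040, which is > -291
0.75·247 + 1.71·11 = 204.060, which is < 321
-1.74·247 + 0.52·11 = -424.060, which is < -216
This sign pattern matches Alpha.

Alpha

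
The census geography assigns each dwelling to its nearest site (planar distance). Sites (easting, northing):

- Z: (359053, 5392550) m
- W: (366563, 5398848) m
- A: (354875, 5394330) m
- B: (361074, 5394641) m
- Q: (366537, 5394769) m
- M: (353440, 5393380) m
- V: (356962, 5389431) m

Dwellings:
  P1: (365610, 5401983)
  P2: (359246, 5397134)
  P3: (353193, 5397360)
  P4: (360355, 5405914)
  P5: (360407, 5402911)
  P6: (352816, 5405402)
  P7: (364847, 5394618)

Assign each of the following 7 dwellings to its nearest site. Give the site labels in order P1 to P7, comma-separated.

W, B, A, W, W, A, Q

P1 → W (d²=10736434.00)
P2 → B (d²=9556633.00)
P3 → A (d²=12010024.00)
P4 → W (d²=88467620.00)
P5 → W (d²=54404305.00)
P6 → A (d²=126828665.00)
P7 → Q (d²=2878901.00)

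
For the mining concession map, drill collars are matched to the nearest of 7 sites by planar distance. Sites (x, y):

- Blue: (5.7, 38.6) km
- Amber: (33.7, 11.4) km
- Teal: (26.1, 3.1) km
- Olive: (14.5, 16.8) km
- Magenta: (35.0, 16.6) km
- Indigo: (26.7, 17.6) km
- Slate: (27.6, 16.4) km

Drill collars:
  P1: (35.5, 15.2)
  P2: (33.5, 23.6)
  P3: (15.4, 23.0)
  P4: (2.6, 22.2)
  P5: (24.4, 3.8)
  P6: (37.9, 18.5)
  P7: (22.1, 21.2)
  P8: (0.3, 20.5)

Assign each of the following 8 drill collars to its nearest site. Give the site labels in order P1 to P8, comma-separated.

P1 → Magenta (d²=2.21)
P2 → Magenta (d²=51.25)
P3 → Olive (d²=39.25)
P4 → Olive (d²=170.77)
P5 → Teal (d²=3.38)
P6 → Magenta (d²=12.02)
P7 → Indigo (d²=34.12)
P8 → Olive (d²=215.33)

Magenta, Magenta, Olive, Olive, Teal, Magenta, Indigo, Olive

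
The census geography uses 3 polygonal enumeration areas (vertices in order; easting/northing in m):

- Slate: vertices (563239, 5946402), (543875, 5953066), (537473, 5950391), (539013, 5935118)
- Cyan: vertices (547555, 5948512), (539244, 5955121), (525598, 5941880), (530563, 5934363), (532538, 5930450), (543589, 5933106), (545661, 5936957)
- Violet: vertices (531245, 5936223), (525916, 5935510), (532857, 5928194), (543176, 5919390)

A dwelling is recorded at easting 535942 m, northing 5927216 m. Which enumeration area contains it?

Cast a ray rightward from (535942, 5927216). For each polygon, the edges (by vertex number in listed order) whose endpoints lie on opposite sides of northing = 5927216, where each meets that height, and whether that is right or left of the point:
Slate: no edge straddles that height → 0 crossings.
Cyan: no edge straddles that height → 0 crossings.
Violet: 3–4 at easting≈534003.3 (left), 4–1 at easting≈537629.0 (right) → 1 crossing.
Only Violet has an odd count, so the point is inside Violet.

Violet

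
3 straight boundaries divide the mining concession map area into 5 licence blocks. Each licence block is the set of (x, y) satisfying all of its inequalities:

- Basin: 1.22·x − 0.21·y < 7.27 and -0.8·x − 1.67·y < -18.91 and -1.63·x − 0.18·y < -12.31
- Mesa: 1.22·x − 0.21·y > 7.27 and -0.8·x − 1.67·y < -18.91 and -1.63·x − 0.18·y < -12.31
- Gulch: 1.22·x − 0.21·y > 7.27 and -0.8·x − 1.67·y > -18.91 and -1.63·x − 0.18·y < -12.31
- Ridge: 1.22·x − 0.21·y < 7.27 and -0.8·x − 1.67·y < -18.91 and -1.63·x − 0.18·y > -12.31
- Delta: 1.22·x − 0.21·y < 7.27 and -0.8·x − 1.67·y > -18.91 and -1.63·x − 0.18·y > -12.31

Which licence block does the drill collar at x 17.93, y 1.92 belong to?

Gulch

1.22·17.93 − 0.21·1.92 = 21.471, which is > 7.27
-0.8·17.93 − 1.67·1.92 = -17.550, which is > -18.91
-1.63·17.93 − 0.18·1.92 = -29.572, which is < -12.31
This sign pattern matches Gulch.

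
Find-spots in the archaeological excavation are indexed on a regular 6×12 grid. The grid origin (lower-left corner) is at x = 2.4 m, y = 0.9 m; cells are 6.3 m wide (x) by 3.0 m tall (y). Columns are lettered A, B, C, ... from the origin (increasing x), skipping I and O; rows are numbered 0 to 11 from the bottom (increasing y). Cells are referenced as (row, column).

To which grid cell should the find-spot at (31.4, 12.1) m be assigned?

Column index: ⌊(31.4 − 2.4) / 6.3⌋ = ⌊4.603⌋ = 4 → column E
Row offset from origin: ⌊(12.1 − 0.9) / 3.0⌋ = ⌊3.733⌋ = 3 → row 3

(3, E)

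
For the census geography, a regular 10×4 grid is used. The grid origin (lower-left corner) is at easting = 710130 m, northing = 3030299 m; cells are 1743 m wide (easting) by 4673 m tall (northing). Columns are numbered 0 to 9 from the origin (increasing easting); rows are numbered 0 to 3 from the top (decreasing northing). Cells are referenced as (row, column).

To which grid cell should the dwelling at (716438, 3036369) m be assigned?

(2, 3)

Column index: ⌊(716438 − 710130) / 1743⌋ = ⌊3.619⌋ = 3
Row offset from origin: ⌊(3036369 − 3030299) / 4673⌋ = ⌊1.299⌋ = 1 → row 2 (counted from top)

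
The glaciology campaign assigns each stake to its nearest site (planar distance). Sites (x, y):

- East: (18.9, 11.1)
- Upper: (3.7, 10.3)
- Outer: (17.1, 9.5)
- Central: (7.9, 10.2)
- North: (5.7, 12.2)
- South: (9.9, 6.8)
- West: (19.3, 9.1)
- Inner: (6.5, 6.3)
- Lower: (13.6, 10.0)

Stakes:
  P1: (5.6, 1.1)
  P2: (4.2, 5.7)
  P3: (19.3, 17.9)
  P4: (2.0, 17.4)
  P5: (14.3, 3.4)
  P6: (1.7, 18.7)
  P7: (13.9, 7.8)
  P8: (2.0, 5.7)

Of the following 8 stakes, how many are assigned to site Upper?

P1 → Inner
P2 → Inner
P3 → East
P4 → North
P5 → South
P6 → North
P7 → Lower
P8 → Inner
0 of the 8 go to Upper.

0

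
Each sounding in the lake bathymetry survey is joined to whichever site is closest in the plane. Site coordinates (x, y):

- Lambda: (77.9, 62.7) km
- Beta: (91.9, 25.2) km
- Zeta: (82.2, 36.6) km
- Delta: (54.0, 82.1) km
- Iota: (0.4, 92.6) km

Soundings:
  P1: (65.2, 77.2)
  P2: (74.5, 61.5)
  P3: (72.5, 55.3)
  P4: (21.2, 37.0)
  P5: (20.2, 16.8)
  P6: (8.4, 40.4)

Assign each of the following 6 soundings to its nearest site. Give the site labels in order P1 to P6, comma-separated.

P1 → Delta (d²=149.45)
P2 → Lambda (d²=13.00)
P3 → Lambda (d²=83.92)
P4 → Delta (d²=3109.85)
P5 → Zeta (d²=4236.04)
P6 → Iota (d²=2788.84)

Delta, Lambda, Lambda, Delta, Zeta, Iota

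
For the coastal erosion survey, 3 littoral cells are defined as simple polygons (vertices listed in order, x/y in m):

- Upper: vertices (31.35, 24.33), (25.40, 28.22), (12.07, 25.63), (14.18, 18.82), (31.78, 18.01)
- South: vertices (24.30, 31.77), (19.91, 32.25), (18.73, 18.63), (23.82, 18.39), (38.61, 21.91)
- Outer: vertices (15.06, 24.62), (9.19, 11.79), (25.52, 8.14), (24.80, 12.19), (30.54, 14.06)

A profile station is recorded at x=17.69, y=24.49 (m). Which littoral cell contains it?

Upper

Cast a ray rightward from (17.69, 24.49). For each polygon, the edges (by vertex number in listed order) whose endpoints lie on opposite sides of y = 24.49, where each meets that height, and whether that is right or left of the point:
Upper: 1–2 at x≈31.105 (right), 3–4 at x≈12.423 (left) → 1 crossing.
South: 2–3 at x≈19.238 (right), 5–1 at x≈34.866 (right) → 2 crossings.
Outer: 1–2 at x≈15.001 (left), 5–1 at x≈15.251 (left) → 0 crossings.
Only Upper has an odd count, so the point is inside Upper.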